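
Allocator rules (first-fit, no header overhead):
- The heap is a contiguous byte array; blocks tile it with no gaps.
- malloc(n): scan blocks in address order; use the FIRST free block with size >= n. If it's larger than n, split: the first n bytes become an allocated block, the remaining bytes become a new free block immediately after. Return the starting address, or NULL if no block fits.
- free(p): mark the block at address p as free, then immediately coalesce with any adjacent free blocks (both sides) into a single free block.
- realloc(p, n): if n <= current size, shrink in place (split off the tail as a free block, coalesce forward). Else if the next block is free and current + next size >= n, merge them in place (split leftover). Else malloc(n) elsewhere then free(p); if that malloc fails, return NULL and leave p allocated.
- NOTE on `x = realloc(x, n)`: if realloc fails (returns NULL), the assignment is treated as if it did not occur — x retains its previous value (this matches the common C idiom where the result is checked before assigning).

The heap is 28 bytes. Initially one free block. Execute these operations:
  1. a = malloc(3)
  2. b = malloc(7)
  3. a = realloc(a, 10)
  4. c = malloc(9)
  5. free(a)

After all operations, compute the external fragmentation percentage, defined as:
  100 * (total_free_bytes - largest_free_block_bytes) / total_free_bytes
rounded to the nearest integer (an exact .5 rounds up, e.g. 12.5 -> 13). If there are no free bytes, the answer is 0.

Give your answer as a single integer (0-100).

Answer: 14

Derivation:
Op 1: a = malloc(3) -> a = 0; heap: [0-2 ALLOC][3-27 FREE]
Op 2: b = malloc(7) -> b = 3; heap: [0-2 ALLOC][3-9 ALLOC][10-27 FREE]
Op 3: a = realloc(a, 10) -> a = 10; heap: [0-2 FREE][3-9 ALLOC][10-19 ALLOC][20-27 FREE]
Op 4: c = malloc(9) -> c = NULL; heap: [0-2 FREE][3-9 ALLOC][10-19 ALLOC][20-27 FREE]
Op 5: free(a) -> (freed a); heap: [0-2 FREE][3-9 ALLOC][10-27 FREE]
Free blocks: [3 18] total_free=21 largest=18 -> 100*(21-18)/21 = 300/21 ≈ 14.286 -> rounds to 14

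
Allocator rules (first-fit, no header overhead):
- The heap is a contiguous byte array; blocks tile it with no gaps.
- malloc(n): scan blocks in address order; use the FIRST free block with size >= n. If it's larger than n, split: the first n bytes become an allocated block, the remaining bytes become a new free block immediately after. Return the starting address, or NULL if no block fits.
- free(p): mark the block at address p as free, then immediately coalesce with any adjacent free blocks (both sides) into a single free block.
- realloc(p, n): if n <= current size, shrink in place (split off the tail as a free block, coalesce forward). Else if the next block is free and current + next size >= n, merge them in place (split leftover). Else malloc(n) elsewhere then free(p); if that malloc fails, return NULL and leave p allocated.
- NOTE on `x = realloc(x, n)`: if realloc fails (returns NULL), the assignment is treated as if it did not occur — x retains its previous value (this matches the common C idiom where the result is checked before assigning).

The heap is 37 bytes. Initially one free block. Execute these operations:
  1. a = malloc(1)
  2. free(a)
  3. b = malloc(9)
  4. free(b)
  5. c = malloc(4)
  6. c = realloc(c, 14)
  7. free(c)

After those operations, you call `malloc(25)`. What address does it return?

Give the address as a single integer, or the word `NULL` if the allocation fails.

Answer: 0

Derivation:
Op 1: a = malloc(1) -> a = 0; heap: [0-0 ALLOC][1-36 FREE]
Op 2: free(a) -> (freed a); heap: [0-36 FREE]
Op 3: b = malloc(9) -> b = 0; heap: [0-8 ALLOC][9-36 FREE]
Op 4: free(b) -> (freed b); heap: [0-36 FREE]
Op 5: c = malloc(4) -> c = 0; heap: [0-3 ALLOC][4-36 FREE]
Op 6: c = realloc(c, 14) -> c = 0; heap: [0-13 ALLOC][14-36 FREE]
Op 7: free(c) -> (freed c); heap: [0-36 FREE]
malloc(25): first-fit scan over [0-36 FREE] -> 0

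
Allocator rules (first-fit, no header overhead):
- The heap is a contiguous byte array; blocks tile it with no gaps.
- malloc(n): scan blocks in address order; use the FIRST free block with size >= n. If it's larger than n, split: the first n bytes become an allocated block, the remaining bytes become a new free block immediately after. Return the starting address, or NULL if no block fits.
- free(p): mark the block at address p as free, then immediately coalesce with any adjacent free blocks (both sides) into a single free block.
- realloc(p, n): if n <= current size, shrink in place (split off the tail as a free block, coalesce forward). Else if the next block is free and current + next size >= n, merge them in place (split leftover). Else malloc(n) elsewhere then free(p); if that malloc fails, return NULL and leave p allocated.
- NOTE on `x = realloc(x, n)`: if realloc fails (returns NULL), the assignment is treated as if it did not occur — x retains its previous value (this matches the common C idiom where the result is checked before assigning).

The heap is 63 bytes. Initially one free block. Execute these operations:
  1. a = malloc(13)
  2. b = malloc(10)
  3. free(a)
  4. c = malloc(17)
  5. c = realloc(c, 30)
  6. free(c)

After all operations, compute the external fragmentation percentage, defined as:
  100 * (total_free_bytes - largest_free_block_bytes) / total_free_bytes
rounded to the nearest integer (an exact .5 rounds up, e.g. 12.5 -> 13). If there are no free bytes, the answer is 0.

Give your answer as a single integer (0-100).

Answer: 25

Derivation:
Op 1: a = malloc(13) -> a = 0; heap: [0-12 ALLOC][13-62 FREE]
Op 2: b = malloc(10) -> b = 13; heap: [0-12 ALLOC][13-22 ALLOC][23-62 FREE]
Op 3: free(a) -> (freed a); heap: [0-12 FREE][13-22 ALLOC][23-62 FREE]
Op 4: c = malloc(17) -> c = 23; heap: [0-12 FREE][13-22 ALLOC][23-39 ALLOC][40-62 FREE]
Op 5: c = realloc(c, 30) -> c = 23; heap: [0-12 FREE][13-22 ALLOC][23-52 ALLOC][53-62 FREE]
Op 6: free(c) -> (freed c); heap: [0-12 FREE][13-22 ALLOC][23-62 FREE]
Free blocks: [13 40] total_free=53 largest=40 -> 100*(53-40)/53 = 1300/53 ≈ 24.528 -> rounds to 25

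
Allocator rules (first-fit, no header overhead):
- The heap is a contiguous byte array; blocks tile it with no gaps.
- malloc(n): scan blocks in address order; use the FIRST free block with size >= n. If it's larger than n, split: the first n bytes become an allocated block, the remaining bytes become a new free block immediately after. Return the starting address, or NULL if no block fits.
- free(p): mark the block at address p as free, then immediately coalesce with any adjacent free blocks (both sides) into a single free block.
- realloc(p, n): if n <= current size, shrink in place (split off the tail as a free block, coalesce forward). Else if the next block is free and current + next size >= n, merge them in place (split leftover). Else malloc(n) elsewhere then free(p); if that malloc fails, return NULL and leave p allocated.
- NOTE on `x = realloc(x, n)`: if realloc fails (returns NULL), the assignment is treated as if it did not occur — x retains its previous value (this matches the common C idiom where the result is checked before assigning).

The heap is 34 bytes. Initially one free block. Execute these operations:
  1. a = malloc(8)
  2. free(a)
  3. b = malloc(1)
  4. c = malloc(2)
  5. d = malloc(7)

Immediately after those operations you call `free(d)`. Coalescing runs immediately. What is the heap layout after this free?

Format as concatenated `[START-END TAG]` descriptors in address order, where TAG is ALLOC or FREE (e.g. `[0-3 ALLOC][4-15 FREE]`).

Answer: [0-0 ALLOC][1-2 ALLOC][3-33 FREE]

Derivation:
Op 1: a = malloc(8) -> a = 0; heap: [0-7 ALLOC][8-33 FREE]
Op 2: free(a) -> (freed a); heap: [0-33 FREE]
Op 3: b = malloc(1) -> b = 0; heap: [0-0 ALLOC][1-33 FREE]
Op 4: c = malloc(2) -> c = 1; heap: [0-0 ALLOC][1-2 ALLOC][3-33 FREE]
Op 5: d = malloc(7) -> d = 3; heap: [0-0 ALLOC][1-2 ALLOC][3-9 ALLOC][10-33 FREE]
free(d): d = 3 -> block [3-9 ALLOC]; mark free, coalesce with adjacent free neighbors -> [0-0 ALLOC][1-2 ALLOC][3-33 FREE]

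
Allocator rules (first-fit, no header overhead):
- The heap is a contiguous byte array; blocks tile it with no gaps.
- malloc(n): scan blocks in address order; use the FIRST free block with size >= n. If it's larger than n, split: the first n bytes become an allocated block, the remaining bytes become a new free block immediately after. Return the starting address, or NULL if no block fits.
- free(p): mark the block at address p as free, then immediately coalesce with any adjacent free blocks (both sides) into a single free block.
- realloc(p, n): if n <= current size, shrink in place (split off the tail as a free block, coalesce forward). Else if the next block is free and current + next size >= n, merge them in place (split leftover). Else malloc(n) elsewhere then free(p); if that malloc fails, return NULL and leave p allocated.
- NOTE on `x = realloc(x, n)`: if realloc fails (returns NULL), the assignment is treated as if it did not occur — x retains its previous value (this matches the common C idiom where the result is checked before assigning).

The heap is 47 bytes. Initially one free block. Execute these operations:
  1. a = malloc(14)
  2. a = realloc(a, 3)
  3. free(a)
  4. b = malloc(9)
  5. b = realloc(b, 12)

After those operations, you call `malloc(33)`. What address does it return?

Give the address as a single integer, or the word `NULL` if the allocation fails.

Answer: 12

Derivation:
Op 1: a = malloc(14) -> a = 0; heap: [0-13 ALLOC][14-46 FREE]
Op 2: a = realloc(a, 3) -> a = 0; heap: [0-2 ALLOC][3-46 FREE]
Op 3: free(a) -> (freed a); heap: [0-46 FREE]
Op 4: b = malloc(9) -> b = 0; heap: [0-8 ALLOC][9-46 FREE]
Op 5: b = realloc(b, 12) -> b = 0; heap: [0-11 ALLOC][12-46 FREE]
malloc(33): first-fit scan over [0-11 ALLOC][12-46 FREE] -> 12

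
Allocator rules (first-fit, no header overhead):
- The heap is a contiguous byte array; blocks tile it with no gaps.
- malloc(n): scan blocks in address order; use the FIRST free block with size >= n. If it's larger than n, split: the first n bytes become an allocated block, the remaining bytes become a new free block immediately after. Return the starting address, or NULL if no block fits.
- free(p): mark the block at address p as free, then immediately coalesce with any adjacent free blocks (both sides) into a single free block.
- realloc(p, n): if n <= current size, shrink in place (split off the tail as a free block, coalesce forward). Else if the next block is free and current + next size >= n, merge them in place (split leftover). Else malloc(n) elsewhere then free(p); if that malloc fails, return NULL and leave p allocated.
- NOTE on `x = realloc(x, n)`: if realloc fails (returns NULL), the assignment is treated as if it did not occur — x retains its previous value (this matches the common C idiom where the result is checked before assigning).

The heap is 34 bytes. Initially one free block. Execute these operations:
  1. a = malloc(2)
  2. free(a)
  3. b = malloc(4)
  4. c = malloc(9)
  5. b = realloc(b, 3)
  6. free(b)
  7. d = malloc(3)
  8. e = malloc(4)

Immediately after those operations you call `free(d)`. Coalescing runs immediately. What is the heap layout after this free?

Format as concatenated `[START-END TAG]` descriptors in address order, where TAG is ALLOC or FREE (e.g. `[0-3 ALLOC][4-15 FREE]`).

Op 1: a = malloc(2) -> a = 0; heap: [0-1 ALLOC][2-33 FREE]
Op 2: free(a) -> (freed a); heap: [0-33 FREE]
Op 3: b = malloc(4) -> b = 0; heap: [0-3 ALLOC][4-33 FREE]
Op 4: c = malloc(9) -> c = 4; heap: [0-3 ALLOC][4-12 ALLOC][13-33 FREE]
Op 5: b = realloc(b, 3) -> b = 0; heap: [0-2 ALLOC][3-3 FREE][4-12 ALLOC][13-33 FREE]
Op 6: free(b) -> (freed b); heap: [0-3 FREE][4-12 ALLOC][13-33 FREE]
Op 7: d = malloc(3) -> d = 0; heap: [0-2 ALLOC][3-3 FREE][4-12 ALLOC][13-33 FREE]
Op 8: e = malloc(4) -> e = 13; heap: [0-2 ALLOC][3-3 FREE][4-12 ALLOC][13-16 ALLOC][17-33 FREE]
free(d): d = 0 -> block [0-2 ALLOC]; mark free, coalesce with adjacent free neighbors -> [0-3 FREE][4-12 ALLOC][13-16 ALLOC][17-33 FREE]

Answer: [0-3 FREE][4-12 ALLOC][13-16 ALLOC][17-33 FREE]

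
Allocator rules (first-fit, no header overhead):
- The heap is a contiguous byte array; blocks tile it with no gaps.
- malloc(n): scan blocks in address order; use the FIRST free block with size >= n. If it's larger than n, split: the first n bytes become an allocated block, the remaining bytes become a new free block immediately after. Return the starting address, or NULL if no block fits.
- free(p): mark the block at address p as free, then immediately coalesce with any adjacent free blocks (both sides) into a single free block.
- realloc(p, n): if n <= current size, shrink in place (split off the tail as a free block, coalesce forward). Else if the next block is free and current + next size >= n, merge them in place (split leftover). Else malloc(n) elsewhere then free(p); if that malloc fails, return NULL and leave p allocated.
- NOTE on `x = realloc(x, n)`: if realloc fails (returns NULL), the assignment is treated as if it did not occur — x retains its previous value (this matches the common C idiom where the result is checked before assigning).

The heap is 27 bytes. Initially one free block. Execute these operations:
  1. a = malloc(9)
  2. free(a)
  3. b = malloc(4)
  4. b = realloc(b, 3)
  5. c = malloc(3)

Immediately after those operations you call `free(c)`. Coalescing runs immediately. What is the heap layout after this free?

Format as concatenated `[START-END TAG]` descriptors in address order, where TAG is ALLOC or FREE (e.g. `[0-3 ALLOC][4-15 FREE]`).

Answer: [0-2 ALLOC][3-26 FREE]

Derivation:
Op 1: a = malloc(9) -> a = 0; heap: [0-8 ALLOC][9-26 FREE]
Op 2: free(a) -> (freed a); heap: [0-26 FREE]
Op 3: b = malloc(4) -> b = 0; heap: [0-3 ALLOC][4-26 FREE]
Op 4: b = realloc(b, 3) -> b = 0; heap: [0-2 ALLOC][3-26 FREE]
Op 5: c = malloc(3) -> c = 3; heap: [0-2 ALLOC][3-5 ALLOC][6-26 FREE]
free(c): c = 3 -> block [3-5 ALLOC]; mark free, coalesce with adjacent free neighbors -> [0-2 ALLOC][3-26 FREE]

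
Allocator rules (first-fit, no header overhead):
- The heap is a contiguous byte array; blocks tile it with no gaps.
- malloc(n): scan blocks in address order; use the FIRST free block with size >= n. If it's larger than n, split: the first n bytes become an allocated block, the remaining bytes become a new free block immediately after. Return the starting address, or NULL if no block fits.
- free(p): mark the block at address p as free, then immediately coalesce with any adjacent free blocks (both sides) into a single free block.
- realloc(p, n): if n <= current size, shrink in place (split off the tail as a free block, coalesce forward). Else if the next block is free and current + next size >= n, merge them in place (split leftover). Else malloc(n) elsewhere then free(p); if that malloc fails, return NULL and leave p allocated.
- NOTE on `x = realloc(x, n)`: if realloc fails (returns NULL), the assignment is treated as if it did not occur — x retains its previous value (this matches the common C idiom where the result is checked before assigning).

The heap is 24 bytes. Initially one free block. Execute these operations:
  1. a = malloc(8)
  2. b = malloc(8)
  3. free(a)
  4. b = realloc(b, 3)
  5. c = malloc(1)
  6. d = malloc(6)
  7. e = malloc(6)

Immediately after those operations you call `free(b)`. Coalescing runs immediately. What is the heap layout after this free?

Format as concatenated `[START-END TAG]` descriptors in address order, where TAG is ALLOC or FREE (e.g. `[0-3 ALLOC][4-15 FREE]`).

Answer: [0-0 ALLOC][1-6 ALLOC][7-10 FREE][11-16 ALLOC][17-23 FREE]

Derivation:
Op 1: a = malloc(8) -> a = 0; heap: [0-7 ALLOC][8-23 FREE]
Op 2: b = malloc(8) -> b = 8; heap: [0-7 ALLOC][8-15 ALLOC][16-23 FREE]
Op 3: free(a) -> (freed a); heap: [0-7 FREE][8-15 ALLOC][16-23 FREE]
Op 4: b = realloc(b, 3) -> b = 8; heap: [0-7 FREE][8-10 ALLOC][11-23 FREE]
Op 5: c = malloc(1) -> c = 0; heap: [0-0 ALLOC][1-7 FREE][8-10 ALLOC][11-23 FREE]
Op 6: d = malloc(6) -> d = 1; heap: [0-0 ALLOC][1-6 ALLOC][7-7 FREE][8-10 ALLOC][11-23 FREE]
Op 7: e = malloc(6) -> e = 11; heap: [0-0 ALLOC][1-6 ALLOC][7-7 FREE][8-10 ALLOC][11-16 ALLOC][17-23 FREE]
free(b): b = 8 -> block [8-10 ALLOC]; mark free, coalesce with adjacent free neighbors -> [0-0 ALLOC][1-6 ALLOC][7-10 FREE][11-16 ALLOC][17-23 FREE]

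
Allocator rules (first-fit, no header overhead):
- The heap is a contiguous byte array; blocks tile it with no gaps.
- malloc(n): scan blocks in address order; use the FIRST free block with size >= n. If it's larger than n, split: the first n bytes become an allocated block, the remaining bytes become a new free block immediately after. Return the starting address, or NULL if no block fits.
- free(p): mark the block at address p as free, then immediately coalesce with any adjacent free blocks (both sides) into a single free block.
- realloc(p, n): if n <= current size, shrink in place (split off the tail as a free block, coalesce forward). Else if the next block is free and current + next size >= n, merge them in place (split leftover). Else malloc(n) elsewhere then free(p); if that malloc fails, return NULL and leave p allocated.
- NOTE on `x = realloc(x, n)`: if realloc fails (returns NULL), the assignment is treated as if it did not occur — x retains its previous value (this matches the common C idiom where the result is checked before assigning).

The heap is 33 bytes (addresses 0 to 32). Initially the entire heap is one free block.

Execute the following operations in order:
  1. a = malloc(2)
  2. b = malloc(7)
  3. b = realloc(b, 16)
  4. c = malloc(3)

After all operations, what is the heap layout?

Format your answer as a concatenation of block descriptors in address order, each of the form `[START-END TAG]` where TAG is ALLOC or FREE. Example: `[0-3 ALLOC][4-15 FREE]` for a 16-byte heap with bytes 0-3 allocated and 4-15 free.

Op 1: a = malloc(2) -> a = 0; heap: [0-1 ALLOC][2-32 FREE]
Op 2: b = malloc(7) -> b = 2; heap: [0-1 ALLOC][2-8 ALLOC][9-32 FREE]
Op 3: b = realloc(b, 16) -> b = 2; heap: [0-1 ALLOC][2-17 ALLOC][18-32 FREE]
Op 4: c = malloc(3) -> c = 18; heap: [0-1 ALLOC][2-17 ALLOC][18-20 ALLOC][21-32 FREE]

Answer: [0-1 ALLOC][2-17 ALLOC][18-20 ALLOC][21-32 FREE]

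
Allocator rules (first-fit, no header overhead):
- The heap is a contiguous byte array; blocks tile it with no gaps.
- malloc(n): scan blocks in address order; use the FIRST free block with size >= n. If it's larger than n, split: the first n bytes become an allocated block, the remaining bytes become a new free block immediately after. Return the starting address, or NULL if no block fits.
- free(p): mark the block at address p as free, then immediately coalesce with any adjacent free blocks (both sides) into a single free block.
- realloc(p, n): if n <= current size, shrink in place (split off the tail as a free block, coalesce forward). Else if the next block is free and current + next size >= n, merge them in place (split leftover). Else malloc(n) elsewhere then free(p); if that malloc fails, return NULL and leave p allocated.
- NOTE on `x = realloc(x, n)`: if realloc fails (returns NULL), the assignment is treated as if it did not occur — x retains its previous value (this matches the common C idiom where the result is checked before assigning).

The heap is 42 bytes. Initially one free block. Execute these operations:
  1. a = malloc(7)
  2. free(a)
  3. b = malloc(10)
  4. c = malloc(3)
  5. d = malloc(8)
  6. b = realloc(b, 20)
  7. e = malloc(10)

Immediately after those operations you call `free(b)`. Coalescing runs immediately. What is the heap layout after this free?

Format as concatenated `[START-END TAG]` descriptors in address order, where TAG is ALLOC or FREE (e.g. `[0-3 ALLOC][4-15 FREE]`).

Op 1: a = malloc(7) -> a = 0; heap: [0-6 ALLOC][7-41 FREE]
Op 2: free(a) -> (freed a); heap: [0-41 FREE]
Op 3: b = malloc(10) -> b = 0; heap: [0-9 ALLOC][10-41 FREE]
Op 4: c = malloc(3) -> c = 10; heap: [0-9 ALLOC][10-12 ALLOC][13-41 FREE]
Op 5: d = malloc(8) -> d = 13; heap: [0-9 ALLOC][10-12 ALLOC][13-20 ALLOC][21-41 FREE]
Op 6: b = realloc(b, 20) -> b = 21; heap: [0-9 FREE][10-12 ALLOC][13-20 ALLOC][21-40 ALLOC][41-41 FREE]
Op 7: e = malloc(10) -> e = 0; heap: [0-9 ALLOC][10-12 ALLOC][13-20 ALLOC][21-40 ALLOC][41-41 FREE]
free(b): b = 21 -> block [21-40 ALLOC]; mark free, coalesce with adjacent free neighbors -> [0-9 ALLOC][10-12 ALLOC][13-20 ALLOC][21-41 FREE]

Answer: [0-9 ALLOC][10-12 ALLOC][13-20 ALLOC][21-41 FREE]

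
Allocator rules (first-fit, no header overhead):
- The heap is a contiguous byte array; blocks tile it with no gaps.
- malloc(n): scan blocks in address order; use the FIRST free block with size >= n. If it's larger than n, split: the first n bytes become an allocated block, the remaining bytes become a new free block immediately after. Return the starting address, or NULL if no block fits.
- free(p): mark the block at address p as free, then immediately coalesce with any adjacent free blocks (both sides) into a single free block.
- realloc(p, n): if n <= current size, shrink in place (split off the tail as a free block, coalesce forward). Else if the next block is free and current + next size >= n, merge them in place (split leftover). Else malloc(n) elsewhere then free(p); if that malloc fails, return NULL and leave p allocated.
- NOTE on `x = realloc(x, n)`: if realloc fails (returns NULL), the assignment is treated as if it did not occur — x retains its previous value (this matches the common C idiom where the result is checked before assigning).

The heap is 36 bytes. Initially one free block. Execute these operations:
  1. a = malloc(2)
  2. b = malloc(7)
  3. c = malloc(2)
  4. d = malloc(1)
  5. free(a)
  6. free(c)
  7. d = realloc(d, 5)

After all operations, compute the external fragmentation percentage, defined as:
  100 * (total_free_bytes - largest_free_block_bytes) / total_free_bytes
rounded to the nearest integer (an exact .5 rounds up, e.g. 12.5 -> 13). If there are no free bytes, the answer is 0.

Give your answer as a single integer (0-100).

Answer: 17

Derivation:
Op 1: a = malloc(2) -> a = 0; heap: [0-1 ALLOC][2-35 FREE]
Op 2: b = malloc(7) -> b = 2; heap: [0-1 ALLOC][2-8 ALLOC][9-35 FREE]
Op 3: c = malloc(2) -> c = 9; heap: [0-1 ALLOC][2-8 ALLOC][9-10 ALLOC][11-35 FREE]
Op 4: d = malloc(1) -> d = 11; heap: [0-1 ALLOC][2-8 ALLOC][9-10 ALLOC][11-11 ALLOC][12-35 FREE]
Op 5: free(a) -> (freed a); heap: [0-1 FREE][2-8 ALLOC][9-10 ALLOC][11-11 ALLOC][12-35 FREE]
Op 6: free(c) -> (freed c); heap: [0-1 FREE][2-8 ALLOC][9-10 FREE][11-11 ALLOC][12-35 FREE]
Op 7: d = realloc(d, 5) -> d = 11; heap: [0-1 FREE][2-8 ALLOC][9-10 FREE][11-15 ALLOC][16-35 FREE]
Free blocks: [2 2 20] total_free=24 largest=20 -> 100*(24-20)/24 = 400/24 ≈ 16.667 -> rounds to 17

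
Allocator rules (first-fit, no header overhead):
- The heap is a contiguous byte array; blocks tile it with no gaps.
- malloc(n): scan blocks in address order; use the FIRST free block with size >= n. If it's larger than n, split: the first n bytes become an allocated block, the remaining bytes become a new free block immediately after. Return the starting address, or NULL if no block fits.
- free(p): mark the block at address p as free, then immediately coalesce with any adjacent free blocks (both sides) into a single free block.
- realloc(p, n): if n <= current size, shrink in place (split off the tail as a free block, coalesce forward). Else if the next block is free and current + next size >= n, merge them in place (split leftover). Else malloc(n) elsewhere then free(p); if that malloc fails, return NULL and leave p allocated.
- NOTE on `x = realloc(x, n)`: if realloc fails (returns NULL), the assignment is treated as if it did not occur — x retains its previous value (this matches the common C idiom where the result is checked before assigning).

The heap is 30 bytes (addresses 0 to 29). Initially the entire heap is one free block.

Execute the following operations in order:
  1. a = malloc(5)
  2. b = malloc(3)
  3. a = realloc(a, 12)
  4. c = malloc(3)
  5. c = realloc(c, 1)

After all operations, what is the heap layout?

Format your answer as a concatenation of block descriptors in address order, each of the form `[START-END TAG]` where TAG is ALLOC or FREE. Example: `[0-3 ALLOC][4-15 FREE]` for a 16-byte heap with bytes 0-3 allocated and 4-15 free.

Op 1: a = malloc(5) -> a = 0; heap: [0-4 ALLOC][5-29 FREE]
Op 2: b = malloc(3) -> b = 5; heap: [0-4 ALLOC][5-7 ALLOC][8-29 FREE]
Op 3: a = realloc(a, 12) -> a = 8; heap: [0-4 FREE][5-7 ALLOC][8-19 ALLOC][20-29 FREE]
Op 4: c = malloc(3) -> c = 0; heap: [0-2 ALLOC][3-4 FREE][5-7 ALLOC][8-19 ALLOC][20-29 FREE]
Op 5: c = realloc(c, 1) -> c = 0; heap: [0-0 ALLOC][1-4 FREE][5-7 ALLOC][8-19 ALLOC][20-29 FREE]

Answer: [0-0 ALLOC][1-4 FREE][5-7 ALLOC][8-19 ALLOC][20-29 FREE]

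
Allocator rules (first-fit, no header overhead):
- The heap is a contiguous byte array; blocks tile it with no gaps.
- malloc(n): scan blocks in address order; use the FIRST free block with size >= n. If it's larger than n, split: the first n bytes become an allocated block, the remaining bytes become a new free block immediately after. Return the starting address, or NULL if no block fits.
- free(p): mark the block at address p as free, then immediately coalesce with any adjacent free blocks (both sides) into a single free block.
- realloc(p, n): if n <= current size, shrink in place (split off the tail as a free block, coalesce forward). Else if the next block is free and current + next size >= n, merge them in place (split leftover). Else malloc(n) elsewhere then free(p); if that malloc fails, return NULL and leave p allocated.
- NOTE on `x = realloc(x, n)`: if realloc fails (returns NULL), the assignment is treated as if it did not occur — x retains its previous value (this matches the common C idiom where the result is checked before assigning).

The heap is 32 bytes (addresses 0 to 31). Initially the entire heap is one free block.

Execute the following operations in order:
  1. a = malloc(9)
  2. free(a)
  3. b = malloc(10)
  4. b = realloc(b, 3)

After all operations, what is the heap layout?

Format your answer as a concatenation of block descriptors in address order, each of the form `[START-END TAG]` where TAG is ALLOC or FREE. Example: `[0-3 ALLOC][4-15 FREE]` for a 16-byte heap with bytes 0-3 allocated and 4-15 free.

Op 1: a = malloc(9) -> a = 0; heap: [0-8 ALLOC][9-31 FREE]
Op 2: free(a) -> (freed a); heap: [0-31 FREE]
Op 3: b = malloc(10) -> b = 0; heap: [0-9 ALLOC][10-31 FREE]
Op 4: b = realloc(b, 3) -> b = 0; heap: [0-2 ALLOC][3-31 FREE]

Answer: [0-2 ALLOC][3-31 FREE]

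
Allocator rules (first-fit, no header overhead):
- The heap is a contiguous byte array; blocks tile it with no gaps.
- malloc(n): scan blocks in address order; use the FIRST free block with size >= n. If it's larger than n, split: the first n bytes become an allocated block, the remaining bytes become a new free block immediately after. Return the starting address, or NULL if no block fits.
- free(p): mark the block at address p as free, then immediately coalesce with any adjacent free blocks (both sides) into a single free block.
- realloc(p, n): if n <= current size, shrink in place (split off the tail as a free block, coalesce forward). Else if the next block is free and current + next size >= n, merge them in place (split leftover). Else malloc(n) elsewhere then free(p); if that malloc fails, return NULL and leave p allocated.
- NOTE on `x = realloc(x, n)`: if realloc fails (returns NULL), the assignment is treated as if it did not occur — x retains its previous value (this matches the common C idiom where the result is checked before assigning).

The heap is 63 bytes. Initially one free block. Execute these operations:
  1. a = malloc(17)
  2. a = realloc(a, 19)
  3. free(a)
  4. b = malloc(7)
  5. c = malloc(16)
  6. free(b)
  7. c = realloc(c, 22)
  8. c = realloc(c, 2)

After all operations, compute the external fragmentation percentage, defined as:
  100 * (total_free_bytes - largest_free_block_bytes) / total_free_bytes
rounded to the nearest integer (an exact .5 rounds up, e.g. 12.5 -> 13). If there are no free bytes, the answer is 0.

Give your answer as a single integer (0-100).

Answer: 11

Derivation:
Op 1: a = malloc(17) -> a = 0; heap: [0-16 ALLOC][17-62 FREE]
Op 2: a = realloc(a, 19) -> a = 0; heap: [0-18 ALLOC][19-62 FREE]
Op 3: free(a) -> (freed a); heap: [0-62 FREE]
Op 4: b = malloc(7) -> b = 0; heap: [0-6 ALLOC][7-62 FREE]
Op 5: c = malloc(16) -> c = 7; heap: [0-6 ALLOC][7-22 ALLOC][23-62 FREE]
Op 6: free(b) -> (freed b); heap: [0-6 FREE][7-22 ALLOC][23-62 FREE]
Op 7: c = realloc(c, 22) -> c = 7; heap: [0-6 FREE][7-28 ALLOC][29-62 FREE]
Op 8: c = realloc(c, 2) -> c = 7; heap: [0-6 FREE][7-8 ALLOC][9-62 FREE]
Free blocks: [7 54] total_free=61 largest=54 -> 100*(61-54)/61 = 700/61 ≈ 11.475 -> rounds to 11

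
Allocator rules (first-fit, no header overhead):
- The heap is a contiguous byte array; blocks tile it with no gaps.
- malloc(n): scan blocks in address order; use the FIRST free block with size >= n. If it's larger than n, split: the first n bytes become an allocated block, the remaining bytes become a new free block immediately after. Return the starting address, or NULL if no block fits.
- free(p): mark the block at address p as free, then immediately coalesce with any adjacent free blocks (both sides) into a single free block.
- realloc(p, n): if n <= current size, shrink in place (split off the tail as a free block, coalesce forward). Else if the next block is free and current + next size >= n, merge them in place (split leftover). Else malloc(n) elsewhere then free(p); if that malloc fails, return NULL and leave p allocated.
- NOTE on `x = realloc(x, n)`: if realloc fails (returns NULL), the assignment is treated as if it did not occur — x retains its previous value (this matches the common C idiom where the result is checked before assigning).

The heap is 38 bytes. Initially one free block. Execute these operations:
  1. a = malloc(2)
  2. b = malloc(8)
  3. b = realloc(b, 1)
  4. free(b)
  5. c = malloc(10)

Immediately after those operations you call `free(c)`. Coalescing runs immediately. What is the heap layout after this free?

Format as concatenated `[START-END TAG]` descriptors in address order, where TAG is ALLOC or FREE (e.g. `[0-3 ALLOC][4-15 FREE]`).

Op 1: a = malloc(2) -> a = 0; heap: [0-1 ALLOC][2-37 FREE]
Op 2: b = malloc(8) -> b = 2; heap: [0-1 ALLOC][2-9 ALLOC][10-37 FREE]
Op 3: b = realloc(b, 1) -> b = 2; heap: [0-1 ALLOC][2-2 ALLOC][3-37 FREE]
Op 4: free(b) -> (freed b); heap: [0-1 ALLOC][2-37 FREE]
Op 5: c = malloc(10) -> c = 2; heap: [0-1 ALLOC][2-11 ALLOC][12-37 FREE]
free(c): c = 2 -> block [2-11 ALLOC]; mark free, coalesce with adjacent free neighbors -> [0-1 ALLOC][2-37 FREE]

Answer: [0-1 ALLOC][2-37 FREE]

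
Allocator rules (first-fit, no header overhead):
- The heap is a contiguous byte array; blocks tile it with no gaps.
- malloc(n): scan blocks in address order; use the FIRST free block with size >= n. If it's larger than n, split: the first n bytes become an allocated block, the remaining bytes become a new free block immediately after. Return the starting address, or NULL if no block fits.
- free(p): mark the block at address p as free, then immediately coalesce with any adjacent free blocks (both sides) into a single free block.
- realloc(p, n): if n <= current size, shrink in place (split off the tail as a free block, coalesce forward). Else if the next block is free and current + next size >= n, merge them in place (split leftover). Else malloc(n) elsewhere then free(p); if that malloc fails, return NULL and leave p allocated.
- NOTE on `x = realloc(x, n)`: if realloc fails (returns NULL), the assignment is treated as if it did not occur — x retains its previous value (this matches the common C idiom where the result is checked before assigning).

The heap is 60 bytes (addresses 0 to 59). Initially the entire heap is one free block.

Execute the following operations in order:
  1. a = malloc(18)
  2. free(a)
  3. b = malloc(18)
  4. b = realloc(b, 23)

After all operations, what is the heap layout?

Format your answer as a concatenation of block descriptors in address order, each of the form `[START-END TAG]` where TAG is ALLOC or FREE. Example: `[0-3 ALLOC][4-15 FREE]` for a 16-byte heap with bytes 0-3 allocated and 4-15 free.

Op 1: a = malloc(18) -> a = 0; heap: [0-17 ALLOC][18-59 FREE]
Op 2: free(a) -> (freed a); heap: [0-59 FREE]
Op 3: b = malloc(18) -> b = 0; heap: [0-17 ALLOC][18-59 FREE]
Op 4: b = realloc(b, 23) -> b = 0; heap: [0-22 ALLOC][23-59 FREE]

Answer: [0-22 ALLOC][23-59 FREE]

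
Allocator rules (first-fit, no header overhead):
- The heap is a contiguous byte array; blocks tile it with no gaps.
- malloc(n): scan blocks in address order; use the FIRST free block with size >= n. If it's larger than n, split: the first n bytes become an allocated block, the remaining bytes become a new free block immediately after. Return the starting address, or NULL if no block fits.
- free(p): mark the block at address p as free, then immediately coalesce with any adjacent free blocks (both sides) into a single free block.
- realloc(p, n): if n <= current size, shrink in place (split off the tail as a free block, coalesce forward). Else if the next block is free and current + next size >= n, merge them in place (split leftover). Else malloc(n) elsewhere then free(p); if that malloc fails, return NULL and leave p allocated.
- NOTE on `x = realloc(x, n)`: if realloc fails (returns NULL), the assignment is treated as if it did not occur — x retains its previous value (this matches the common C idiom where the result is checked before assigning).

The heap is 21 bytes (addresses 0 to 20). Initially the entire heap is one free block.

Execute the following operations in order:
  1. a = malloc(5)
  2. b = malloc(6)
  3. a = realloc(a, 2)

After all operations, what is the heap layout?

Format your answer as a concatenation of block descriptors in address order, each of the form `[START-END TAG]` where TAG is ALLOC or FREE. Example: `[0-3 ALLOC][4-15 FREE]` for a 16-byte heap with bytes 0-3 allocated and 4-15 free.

Answer: [0-1 ALLOC][2-4 FREE][5-10 ALLOC][11-20 FREE]

Derivation:
Op 1: a = malloc(5) -> a = 0; heap: [0-4 ALLOC][5-20 FREE]
Op 2: b = malloc(6) -> b = 5; heap: [0-4 ALLOC][5-10 ALLOC][11-20 FREE]
Op 3: a = realloc(a, 2) -> a = 0; heap: [0-1 ALLOC][2-4 FREE][5-10 ALLOC][11-20 FREE]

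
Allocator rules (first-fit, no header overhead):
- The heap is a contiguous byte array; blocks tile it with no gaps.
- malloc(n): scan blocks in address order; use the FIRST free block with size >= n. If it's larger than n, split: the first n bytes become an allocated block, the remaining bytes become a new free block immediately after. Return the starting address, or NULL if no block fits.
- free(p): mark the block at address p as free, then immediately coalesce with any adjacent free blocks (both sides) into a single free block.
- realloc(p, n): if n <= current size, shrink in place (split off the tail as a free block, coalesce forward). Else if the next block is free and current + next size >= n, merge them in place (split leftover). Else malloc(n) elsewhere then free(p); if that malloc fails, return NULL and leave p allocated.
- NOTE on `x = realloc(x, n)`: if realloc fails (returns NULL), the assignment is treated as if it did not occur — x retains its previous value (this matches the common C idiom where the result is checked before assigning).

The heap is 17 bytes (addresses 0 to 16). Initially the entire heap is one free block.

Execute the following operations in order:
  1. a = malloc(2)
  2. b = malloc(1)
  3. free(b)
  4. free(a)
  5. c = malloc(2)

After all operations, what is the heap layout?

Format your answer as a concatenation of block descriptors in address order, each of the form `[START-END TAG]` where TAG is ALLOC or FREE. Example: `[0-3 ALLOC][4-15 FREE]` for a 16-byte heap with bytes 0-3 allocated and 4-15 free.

Op 1: a = malloc(2) -> a = 0; heap: [0-1 ALLOC][2-16 FREE]
Op 2: b = malloc(1) -> b = 2; heap: [0-1 ALLOC][2-2 ALLOC][3-16 FREE]
Op 3: free(b) -> (freed b); heap: [0-1 ALLOC][2-16 FREE]
Op 4: free(a) -> (freed a); heap: [0-16 FREE]
Op 5: c = malloc(2) -> c = 0; heap: [0-1 ALLOC][2-16 FREE]

Answer: [0-1 ALLOC][2-16 FREE]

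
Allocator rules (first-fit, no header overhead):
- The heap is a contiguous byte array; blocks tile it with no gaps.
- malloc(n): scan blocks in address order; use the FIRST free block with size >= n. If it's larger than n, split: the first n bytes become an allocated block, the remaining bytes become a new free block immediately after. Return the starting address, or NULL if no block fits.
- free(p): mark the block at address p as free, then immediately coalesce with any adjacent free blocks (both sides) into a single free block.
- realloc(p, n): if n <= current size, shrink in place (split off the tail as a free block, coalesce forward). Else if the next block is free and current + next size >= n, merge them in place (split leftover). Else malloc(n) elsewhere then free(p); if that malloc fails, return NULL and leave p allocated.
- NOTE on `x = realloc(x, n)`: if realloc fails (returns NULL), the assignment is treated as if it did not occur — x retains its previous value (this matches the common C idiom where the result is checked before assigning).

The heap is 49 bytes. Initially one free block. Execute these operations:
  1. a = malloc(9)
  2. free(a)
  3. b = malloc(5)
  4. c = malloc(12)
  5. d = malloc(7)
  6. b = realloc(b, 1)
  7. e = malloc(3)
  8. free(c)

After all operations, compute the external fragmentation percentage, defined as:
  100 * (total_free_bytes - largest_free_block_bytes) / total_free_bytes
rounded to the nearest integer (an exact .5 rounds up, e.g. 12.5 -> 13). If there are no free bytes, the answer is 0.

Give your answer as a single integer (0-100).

Op 1: a = malloc(9) -> a = 0; heap: [0-8 ALLOC][9-48 FREE]
Op 2: free(a) -> (freed a); heap: [0-48 FREE]
Op 3: b = malloc(5) -> b = 0; heap: [0-4 ALLOC][5-48 FREE]
Op 4: c = malloc(12) -> c = 5; heap: [0-4 ALLOC][5-16 ALLOC][17-48 FREE]
Op 5: d = malloc(7) -> d = 17; heap: [0-4 ALLOC][5-16 ALLOC][17-23 ALLOC][24-48 FREE]
Op 6: b = realloc(b, 1) -> b = 0; heap: [0-0 ALLOC][1-4 FREE][5-16 ALLOC][17-23 ALLOC][24-48 FREE]
Op 7: e = malloc(3) -> e = 1; heap: [0-0 ALLOC][1-3 ALLOC][4-4 FREE][5-16 ALLOC][17-23 ALLOC][24-48 FREE]
Op 8: free(c) -> (freed c); heap: [0-0 ALLOC][1-3 ALLOC][4-16 FREE][17-23 ALLOC][24-48 FREE]
Free blocks: [13 25] total_free=38 largest=25 -> 100*(38-25)/38 = 1300/38 ≈ 34.211 -> rounds to 34

Answer: 34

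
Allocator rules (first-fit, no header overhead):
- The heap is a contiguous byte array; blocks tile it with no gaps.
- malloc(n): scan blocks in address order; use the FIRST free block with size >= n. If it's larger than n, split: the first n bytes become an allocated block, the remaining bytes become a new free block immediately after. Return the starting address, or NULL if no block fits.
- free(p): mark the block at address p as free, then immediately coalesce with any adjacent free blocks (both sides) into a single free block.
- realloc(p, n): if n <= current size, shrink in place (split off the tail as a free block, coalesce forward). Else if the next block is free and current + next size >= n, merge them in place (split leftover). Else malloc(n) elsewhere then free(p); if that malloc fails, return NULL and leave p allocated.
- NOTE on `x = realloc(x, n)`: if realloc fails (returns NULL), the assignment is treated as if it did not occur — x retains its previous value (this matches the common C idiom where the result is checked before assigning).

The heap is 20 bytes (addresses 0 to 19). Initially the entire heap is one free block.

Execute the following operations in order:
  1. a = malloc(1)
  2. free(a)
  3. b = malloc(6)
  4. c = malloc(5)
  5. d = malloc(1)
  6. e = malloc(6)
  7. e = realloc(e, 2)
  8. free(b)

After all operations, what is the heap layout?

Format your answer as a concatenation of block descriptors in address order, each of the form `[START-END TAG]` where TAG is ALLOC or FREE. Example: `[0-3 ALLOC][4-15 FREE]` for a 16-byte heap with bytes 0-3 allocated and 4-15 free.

Answer: [0-5 FREE][6-10 ALLOC][11-11 ALLOC][12-13 ALLOC][14-19 FREE]

Derivation:
Op 1: a = malloc(1) -> a = 0; heap: [0-0 ALLOC][1-19 FREE]
Op 2: free(a) -> (freed a); heap: [0-19 FREE]
Op 3: b = malloc(6) -> b = 0; heap: [0-5 ALLOC][6-19 FREE]
Op 4: c = malloc(5) -> c = 6; heap: [0-5 ALLOC][6-10 ALLOC][11-19 FREE]
Op 5: d = malloc(1) -> d = 11; heap: [0-5 ALLOC][6-10 ALLOC][11-11 ALLOC][12-19 FREE]
Op 6: e = malloc(6) -> e = 12; heap: [0-5 ALLOC][6-10 ALLOC][11-11 ALLOC][12-17 ALLOC][18-19 FREE]
Op 7: e = realloc(e, 2) -> e = 12; heap: [0-5 ALLOC][6-10 ALLOC][11-11 ALLOC][12-13 ALLOC][14-19 FREE]
Op 8: free(b) -> (freed b); heap: [0-5 FREE][6-10 ALLOC][11-11 ALLOC][12-13 ALLOC][14-19 FREE]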